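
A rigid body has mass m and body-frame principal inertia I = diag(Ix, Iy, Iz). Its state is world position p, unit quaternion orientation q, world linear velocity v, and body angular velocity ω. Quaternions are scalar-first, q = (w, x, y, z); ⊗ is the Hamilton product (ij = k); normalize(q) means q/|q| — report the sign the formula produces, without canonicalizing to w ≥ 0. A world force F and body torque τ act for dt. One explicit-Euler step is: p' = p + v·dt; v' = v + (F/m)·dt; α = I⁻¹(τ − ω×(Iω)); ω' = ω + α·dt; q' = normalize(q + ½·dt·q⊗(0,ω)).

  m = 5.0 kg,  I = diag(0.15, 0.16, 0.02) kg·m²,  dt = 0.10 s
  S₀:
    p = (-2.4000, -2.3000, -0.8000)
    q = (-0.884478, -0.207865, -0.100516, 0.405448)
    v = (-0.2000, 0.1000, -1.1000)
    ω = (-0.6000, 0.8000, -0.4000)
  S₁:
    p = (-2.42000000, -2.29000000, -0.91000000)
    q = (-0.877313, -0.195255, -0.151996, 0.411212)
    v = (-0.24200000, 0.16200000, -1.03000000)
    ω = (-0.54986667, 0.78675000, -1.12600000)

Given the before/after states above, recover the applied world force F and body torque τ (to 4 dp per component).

F = (-2.1000, 3.1000, 3.5000)
τ = (0.1200, 0.0100, -0.1500)

velocity change Δv = (-0.04200000, 0.06200000, 0.07000000)
applied force F = (-2.1000, 3.1000, 3.5000)
ω₁ − ω₀ = (0.05013333, -0.01325000, -0.72600000)
τ = I·(Δω/dt) + ω₀×(Iω₀) = (0.1200, 0.0100, -0.1500)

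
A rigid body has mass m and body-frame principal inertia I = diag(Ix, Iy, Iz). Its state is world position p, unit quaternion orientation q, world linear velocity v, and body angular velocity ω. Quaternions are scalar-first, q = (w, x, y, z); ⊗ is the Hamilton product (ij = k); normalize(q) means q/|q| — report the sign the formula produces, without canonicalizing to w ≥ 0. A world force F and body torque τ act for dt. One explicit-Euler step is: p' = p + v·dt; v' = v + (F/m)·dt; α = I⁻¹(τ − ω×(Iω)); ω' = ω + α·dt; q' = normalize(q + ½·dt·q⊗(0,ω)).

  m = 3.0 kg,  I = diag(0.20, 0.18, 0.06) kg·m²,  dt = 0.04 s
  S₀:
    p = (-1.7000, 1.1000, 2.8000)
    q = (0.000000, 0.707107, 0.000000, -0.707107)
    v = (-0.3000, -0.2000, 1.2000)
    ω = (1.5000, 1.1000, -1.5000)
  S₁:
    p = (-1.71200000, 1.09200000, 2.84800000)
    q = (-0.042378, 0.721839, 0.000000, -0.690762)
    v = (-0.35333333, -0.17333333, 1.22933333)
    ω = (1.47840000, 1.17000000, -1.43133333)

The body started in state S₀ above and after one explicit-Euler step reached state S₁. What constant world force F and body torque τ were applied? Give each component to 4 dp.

F = (-4.0000, 2.0000, 2.2000)
τ = (0.0900, 0.0000, 0.0700)

Δv = v₁−v₀ = (-0.05333333, 0.02666667, 0.02933333)
applied force F = (-4.0000, 2.0000, 2.2000)
Δω = ω₁−ω₀ = (-0.02160000, 0.07000000, 0.06866667)
precession coupling = (0.1980, -0.3150, -0.0330)
τ = I·(Δω/dt) + ω₀×(Iω₀) = (0.0900, 0.0000, 0.0700)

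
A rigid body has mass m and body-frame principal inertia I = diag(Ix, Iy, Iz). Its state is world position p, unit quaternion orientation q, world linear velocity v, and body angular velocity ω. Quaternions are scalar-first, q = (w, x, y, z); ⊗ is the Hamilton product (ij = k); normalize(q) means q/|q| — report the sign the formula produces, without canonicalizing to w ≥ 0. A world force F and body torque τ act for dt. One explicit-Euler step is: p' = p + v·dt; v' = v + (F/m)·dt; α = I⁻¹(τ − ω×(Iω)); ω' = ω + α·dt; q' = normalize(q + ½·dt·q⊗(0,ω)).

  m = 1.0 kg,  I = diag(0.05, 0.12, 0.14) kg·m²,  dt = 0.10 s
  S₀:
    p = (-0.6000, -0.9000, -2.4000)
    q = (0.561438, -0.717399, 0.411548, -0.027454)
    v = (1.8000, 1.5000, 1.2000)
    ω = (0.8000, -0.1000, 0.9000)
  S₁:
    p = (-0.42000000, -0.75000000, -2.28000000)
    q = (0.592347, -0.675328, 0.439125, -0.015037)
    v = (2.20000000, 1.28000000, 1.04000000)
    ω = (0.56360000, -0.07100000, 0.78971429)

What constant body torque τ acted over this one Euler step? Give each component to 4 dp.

ω₁ − ω₀ = (-0.23640000, 0.02900000, -0.11028571)
gyro term ω₀×Iω₀ = (-0.0018, -0.0648, -0.0056)
I·α + gyro = (-0.1200, -0.0300, -0.1600)

τ = (-0.1200, -0.0300, -0.1600)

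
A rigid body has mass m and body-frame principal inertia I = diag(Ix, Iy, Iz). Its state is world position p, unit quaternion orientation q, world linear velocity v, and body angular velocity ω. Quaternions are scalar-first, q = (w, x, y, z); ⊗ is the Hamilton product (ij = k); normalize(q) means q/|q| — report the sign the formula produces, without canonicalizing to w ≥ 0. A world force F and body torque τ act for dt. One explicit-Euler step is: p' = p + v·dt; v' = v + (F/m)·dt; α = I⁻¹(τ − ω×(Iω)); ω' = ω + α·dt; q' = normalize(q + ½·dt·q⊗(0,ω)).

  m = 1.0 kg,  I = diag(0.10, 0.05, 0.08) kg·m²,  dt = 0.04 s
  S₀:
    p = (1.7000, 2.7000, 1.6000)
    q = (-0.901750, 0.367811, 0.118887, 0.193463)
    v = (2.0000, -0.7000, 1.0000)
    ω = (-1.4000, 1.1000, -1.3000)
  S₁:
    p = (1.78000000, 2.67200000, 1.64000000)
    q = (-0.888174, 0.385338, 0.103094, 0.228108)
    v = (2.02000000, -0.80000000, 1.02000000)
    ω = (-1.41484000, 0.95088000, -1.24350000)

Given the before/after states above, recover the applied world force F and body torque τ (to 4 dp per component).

F = (0.5000, -2.5000, 0.5000)
τ = (-0.0800, -0.1500, 0.1900)

ω₁ − ω₀ = (-0.01484000, -0.14912000, 0.05650000)
precession coupling = (-0.0429, 0.0364, 0.0770)
τ = I·(Δω/dt) + ω₀×(Iω₀) = (-0.0800, -0.1500, 0.1900)
velocity change Δv = (0.02000000, -0.10000000, 0.02000000)
applied force F = (0.5000, -2.5000, 0.5000)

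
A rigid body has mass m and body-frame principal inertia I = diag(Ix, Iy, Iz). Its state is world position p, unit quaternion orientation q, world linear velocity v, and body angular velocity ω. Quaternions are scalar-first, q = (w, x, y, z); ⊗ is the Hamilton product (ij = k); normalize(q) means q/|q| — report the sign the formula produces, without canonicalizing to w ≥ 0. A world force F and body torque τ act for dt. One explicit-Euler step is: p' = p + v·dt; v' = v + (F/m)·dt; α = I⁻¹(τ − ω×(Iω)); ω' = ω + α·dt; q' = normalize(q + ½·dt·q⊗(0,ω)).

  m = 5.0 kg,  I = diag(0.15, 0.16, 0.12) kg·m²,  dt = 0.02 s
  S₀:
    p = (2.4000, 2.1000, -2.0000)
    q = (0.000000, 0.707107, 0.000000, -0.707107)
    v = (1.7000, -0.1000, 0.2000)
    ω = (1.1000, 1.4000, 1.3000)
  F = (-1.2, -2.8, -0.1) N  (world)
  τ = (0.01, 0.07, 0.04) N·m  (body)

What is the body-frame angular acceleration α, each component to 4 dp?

α = (0.5520, 0.1694, 0.2050)

precession coupling ω×(Iω) = (-0.0728, 0.0429, 0.0154)
(τ − ω×Iω)/I = (0.5520, 0.1694, 0.2050)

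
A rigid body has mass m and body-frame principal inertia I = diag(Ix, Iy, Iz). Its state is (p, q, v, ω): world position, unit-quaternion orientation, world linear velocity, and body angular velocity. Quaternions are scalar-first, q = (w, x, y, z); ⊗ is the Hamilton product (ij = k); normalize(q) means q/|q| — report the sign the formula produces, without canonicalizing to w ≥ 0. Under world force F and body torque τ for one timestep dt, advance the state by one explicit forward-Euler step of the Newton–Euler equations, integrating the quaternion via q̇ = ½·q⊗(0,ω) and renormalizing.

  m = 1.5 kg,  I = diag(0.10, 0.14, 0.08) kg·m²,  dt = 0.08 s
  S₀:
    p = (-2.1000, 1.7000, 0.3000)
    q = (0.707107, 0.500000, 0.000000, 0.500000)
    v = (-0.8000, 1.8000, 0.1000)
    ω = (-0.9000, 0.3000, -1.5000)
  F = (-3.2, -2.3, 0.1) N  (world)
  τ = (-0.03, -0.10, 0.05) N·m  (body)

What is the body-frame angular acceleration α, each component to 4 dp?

gyro term ω×Iω = (0.0270, 0.0270, -0.0108)
(τ − ω×Iω)/I = (-0.5700, -0.9071, 0.7600)

α = (-0.5700, -0.9071, 0.7600)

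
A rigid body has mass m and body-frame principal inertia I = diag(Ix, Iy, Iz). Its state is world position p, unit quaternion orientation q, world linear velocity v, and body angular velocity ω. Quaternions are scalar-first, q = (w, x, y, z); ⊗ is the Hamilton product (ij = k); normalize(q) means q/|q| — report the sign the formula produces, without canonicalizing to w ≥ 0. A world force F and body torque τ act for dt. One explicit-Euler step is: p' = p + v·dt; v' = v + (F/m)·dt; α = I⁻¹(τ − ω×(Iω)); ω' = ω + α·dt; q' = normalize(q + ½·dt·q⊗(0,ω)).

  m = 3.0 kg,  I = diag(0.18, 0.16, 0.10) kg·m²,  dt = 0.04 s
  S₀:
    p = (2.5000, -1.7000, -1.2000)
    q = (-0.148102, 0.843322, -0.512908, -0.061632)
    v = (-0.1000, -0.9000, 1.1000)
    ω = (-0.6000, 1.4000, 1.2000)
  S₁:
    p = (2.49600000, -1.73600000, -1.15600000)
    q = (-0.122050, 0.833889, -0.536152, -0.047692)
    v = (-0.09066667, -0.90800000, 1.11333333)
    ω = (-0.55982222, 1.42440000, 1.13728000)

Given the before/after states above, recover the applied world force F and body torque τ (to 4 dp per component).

Δω = ω₁−ω₀ = (0.04017778, 0.02440000, -0.06272000)
τ = I·(Δω/dt) + ω₀×(Iω₀) = (0.0800, 0.0400, -0.1400)
v₁ − v₀ = (0.00933333, -0.00800000, 0.01333333)
applied force F = (0.7000, -0.6000, 1.0000)

F = (0.7000, -0.6000, 1.0000)
τ = (0.0800, 0.0400, -0.1400)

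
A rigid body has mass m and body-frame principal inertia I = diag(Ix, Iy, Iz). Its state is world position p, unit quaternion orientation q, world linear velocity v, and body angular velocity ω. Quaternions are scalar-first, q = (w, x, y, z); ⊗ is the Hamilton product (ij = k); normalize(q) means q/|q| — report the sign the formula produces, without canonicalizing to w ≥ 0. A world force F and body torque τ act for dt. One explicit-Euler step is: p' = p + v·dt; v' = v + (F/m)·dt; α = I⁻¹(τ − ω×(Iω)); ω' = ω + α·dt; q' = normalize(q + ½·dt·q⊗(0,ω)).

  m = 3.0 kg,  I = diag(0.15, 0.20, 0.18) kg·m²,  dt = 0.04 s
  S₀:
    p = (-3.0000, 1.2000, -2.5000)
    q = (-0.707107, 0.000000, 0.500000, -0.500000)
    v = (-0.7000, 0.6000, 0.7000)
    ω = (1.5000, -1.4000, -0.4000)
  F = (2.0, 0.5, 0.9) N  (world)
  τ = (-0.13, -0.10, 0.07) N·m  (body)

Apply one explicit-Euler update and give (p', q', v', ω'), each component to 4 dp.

gyro term ω×Iω = (-0.0112, 0.0180, -0.1050)
angular accel α = (-0.7920, -0.5900, 0.9722)
ω' = ω + α·dt = (1.4683, -1.4236, -0.3611)
Hamilton product q⊗(0,ω) = (0.5000000, -1.9606605, 0.2399498, -0.4671572)
q + ½dt·q⊗(0,ω), renormalized = (-0.6965, -0.0392, 0.5044, -0.5089)
linear accel F/m = (0.6667, 0.1667, 0.3000)
new position p' = (-3.0280, 1.2240, -2.4720)
v' = v + a·dt = (-0.6733, 0.6067, 0.7120)

p' = (-3.0280, 1.2240, -2.4720)
q' = (-0.6965, -0.0392, 0.5044, -0.5089)
v' = (-0.6733, 0.6067, 0.7120)
ω' = (1.4683, -1.4236, -0.3611)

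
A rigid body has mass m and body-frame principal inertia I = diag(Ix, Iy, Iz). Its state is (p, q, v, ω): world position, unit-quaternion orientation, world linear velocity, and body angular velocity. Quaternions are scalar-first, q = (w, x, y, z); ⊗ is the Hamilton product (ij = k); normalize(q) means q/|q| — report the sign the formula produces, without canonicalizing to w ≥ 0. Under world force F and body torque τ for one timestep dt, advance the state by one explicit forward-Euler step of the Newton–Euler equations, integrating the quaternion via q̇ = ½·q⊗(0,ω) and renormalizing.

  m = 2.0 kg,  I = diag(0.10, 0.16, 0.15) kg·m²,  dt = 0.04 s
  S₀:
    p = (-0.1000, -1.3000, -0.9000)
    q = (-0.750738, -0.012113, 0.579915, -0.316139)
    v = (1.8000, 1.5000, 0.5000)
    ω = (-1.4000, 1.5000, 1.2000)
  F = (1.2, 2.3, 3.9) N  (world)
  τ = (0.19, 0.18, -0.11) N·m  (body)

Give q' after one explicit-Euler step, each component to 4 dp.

q' = (-0.7600, 0.0323, 0.5659, -0.3179)

2q̇ = q⊗(0,ω) = (-0.5074639, 2.2211397, -0.6689768, -0.1071741)
q + ½dt·q⊗(0,ω), renormalized = (-0.7600, 0.0323, 0.5659, -0.3179)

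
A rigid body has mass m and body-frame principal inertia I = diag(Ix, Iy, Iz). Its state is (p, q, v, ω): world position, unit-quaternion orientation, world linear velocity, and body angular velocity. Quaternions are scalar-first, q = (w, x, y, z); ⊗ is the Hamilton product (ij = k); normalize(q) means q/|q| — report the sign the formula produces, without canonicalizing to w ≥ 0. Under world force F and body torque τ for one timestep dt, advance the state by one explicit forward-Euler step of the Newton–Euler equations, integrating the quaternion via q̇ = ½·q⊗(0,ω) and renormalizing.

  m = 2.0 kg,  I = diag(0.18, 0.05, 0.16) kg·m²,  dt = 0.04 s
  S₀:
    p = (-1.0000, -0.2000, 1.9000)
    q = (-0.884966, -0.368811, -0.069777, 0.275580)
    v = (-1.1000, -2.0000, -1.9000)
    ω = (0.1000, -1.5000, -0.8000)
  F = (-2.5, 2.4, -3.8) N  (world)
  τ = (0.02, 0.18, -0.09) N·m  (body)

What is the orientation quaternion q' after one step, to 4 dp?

q' = (-0.8814, -0.3610, -0.0485, 0.3008)

2q̇ = q⊗(0,ω) = (0.1526796, 0.3806950, 1.0599582, 1.2681670)
q + ½dt·q⊗(0,ω), renormalized = (-0.8814, -0.3610, -0.0485, 0.3008)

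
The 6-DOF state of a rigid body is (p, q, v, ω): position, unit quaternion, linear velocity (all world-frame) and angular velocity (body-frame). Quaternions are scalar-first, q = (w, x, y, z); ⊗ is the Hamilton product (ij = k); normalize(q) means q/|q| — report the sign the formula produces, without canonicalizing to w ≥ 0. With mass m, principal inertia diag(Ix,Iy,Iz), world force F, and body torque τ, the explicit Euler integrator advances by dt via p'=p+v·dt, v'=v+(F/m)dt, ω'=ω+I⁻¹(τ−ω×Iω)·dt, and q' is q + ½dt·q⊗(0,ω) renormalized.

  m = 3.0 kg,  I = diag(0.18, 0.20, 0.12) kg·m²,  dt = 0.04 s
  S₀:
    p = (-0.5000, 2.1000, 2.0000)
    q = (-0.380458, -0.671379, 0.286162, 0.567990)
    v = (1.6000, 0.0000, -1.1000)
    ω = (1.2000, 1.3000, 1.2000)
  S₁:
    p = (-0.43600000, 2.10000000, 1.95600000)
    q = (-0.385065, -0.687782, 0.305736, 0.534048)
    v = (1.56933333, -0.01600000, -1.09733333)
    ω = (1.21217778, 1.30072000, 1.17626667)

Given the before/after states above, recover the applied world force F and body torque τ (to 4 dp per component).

F = (-2.3000, -1.2000, 0.2000)
τ = (-0.0700, 0.0900, -0.0400)

Δω = ω₁−ω₀ = (0.01217778, 0.00072000, -0.02373333)
gyro term ω₀×Iω₀ = (-0.1248, 0.0864, 0.0312)
I·α + gyro = (-0.0700, 0.0900, -0.0400)
velocity change Δv = (-0.03066667, -0.01600000, 0.00266667)
F = m·Δv/dt = (-2.3000, -1.2000, 0.2000)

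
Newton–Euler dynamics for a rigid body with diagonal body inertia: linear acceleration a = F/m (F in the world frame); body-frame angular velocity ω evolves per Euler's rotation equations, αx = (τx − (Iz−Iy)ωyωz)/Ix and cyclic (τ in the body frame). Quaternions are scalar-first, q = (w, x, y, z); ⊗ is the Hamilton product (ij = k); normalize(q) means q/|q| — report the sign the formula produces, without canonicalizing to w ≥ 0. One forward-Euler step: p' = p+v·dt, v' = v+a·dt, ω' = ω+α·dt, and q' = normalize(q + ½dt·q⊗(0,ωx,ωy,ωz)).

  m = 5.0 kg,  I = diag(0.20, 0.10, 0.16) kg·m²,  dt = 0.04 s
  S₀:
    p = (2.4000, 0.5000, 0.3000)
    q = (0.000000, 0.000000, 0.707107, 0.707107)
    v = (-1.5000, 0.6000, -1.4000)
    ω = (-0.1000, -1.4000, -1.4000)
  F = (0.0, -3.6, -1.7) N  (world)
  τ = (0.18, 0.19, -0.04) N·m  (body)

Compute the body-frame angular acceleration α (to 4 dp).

gyro term ω×Iω = (0.1176, 0.0056, -0.0140)
(τ − ω×Iω)/I = (0.3120, 1.8440, -0.1625)

α = (0.3120, 1.8440, -0.1625)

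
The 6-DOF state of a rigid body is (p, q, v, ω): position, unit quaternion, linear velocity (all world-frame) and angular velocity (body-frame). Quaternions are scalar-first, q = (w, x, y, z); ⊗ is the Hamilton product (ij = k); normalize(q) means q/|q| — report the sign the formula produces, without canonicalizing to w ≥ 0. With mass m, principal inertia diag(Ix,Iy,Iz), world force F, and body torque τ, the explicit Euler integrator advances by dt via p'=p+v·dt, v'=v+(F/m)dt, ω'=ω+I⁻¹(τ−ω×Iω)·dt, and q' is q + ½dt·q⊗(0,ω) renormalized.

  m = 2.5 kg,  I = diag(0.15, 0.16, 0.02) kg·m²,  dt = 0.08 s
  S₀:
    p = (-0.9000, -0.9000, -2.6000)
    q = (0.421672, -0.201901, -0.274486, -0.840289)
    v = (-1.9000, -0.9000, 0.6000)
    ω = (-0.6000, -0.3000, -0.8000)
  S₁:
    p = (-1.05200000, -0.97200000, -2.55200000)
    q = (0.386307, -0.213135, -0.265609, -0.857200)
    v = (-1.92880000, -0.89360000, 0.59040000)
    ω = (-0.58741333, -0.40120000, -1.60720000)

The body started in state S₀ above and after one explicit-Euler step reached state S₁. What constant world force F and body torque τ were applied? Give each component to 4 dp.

F = (-0.9000, 0.2000, -0.3000)
τ = (-0.0100, -0.1400, -0.2000)

ω₁ − ω₀ = (0.01258667, -0.10120000, -0.80720000)
gyro term ω₀×Iω₀ = (-0.0336, 0.0624, 0.0018)
applied torque τ = (-0.0100, -0.1400, -0.2000)
Δv = v₁−v₀ = (-0.02880000, 0.00640000, -0.00960000)
m·(v₁−v₀)/dt = (-0.9000, 0.2000, -0.3000)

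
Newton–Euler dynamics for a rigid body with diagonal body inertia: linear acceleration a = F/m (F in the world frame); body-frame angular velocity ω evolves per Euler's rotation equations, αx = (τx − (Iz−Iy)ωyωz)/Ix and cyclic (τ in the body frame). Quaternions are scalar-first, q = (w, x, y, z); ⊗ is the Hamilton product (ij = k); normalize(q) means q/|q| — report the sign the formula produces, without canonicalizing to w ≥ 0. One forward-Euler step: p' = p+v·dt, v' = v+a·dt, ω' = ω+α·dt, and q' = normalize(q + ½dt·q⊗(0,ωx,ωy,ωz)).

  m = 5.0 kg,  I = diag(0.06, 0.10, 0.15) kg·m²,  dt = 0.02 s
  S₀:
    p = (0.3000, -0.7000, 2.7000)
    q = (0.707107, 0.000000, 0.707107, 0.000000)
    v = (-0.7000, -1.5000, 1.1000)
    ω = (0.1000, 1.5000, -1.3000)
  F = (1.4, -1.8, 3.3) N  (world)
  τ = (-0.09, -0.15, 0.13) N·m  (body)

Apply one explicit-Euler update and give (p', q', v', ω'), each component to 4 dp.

p' = (0.2860, -0.7300, 2.7220)
q' = (0.6964, -0.0085, 0.7176, -0.0099)
v' = (-0.6944, -1.5072, 1.1132)
ω' = (0.1025, 1.4677, -1.2835)

new position p' = (0.2860, -0.7300, 2.7220)
v' = v + a·dt = (-0.6944, -1.5072, 1.1132)
α = I⁻¹(τ − ω×Iω) = (0.1250, -1.6170, 0.8267)
ω + α·dt = (0.1025, 1.4677, -1.2835)
2q̇ = q⊗(0,ω) = (-1.0606605, -0.8485284, 1.0606605, -0.9899498)
q' = normalize(q + ½dt·q⊗(0,ω)) = (0.6964, -0.0085, 0.7176, -0.0099)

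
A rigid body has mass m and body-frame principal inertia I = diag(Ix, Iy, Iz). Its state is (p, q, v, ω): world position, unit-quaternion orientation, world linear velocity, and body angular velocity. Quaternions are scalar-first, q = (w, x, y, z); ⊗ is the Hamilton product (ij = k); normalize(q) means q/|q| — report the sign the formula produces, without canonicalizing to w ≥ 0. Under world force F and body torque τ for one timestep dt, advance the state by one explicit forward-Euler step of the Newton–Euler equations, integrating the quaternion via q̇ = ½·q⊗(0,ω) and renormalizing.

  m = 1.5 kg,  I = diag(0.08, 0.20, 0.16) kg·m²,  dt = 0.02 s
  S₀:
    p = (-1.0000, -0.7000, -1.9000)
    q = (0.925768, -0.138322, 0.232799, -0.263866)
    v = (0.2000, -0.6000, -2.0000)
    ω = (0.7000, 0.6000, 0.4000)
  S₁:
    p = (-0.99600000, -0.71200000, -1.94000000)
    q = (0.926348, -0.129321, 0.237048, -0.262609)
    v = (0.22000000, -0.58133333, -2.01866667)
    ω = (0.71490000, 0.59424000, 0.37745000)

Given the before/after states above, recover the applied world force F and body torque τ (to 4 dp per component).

v₁ − v₀ = (0.02000000, 0.01866667, -0.01866667)
applied force F = (1.5000, 1.4000, -1.4000)
Δω = ω₁−ω₀ = (0.01490000, -0.00576000, -0.02255000)
gyro term ω₀×Iω₀ = (-0.0096, -0.0224, 0.0504)
I·α + gyro = (0.0500, -0.0800, -0.1300)

F = (1.5000, 1.4000, -1.4000)
τ = (0.0500, -0.0800, -0.1300)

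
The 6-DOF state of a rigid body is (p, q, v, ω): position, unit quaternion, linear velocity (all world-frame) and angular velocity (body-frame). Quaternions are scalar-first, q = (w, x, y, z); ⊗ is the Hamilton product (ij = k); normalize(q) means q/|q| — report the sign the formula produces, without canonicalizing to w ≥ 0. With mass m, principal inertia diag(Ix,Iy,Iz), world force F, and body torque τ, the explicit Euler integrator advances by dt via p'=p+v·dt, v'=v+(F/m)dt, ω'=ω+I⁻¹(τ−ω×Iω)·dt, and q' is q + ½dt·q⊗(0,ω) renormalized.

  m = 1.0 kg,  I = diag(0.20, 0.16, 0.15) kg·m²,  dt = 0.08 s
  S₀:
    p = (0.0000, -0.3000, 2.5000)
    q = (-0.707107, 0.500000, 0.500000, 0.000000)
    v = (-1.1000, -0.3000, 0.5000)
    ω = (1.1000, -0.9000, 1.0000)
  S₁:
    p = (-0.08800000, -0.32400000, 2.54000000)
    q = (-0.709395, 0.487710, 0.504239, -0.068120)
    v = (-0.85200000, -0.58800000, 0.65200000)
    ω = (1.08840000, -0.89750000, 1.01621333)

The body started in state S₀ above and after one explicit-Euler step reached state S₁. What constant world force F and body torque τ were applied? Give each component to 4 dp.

Δv = v₁−v₀ = (0.24800000, -0.28800000, 0.15200000)
F = m·Δv/dt = (3.1000, -3.6000, 1.9000)
rate change Δω = (-0.01160000, 0.00250000, 0.01621333)
gyro term ω₀×Iω₀ = (0.0090, 0.0550, 0.0396)
τ = I·(Δω/dt) + ω₀×(Iω₀) = (-0.0200, 0.0600, 0.0700)

F = (3.1000, -3.6000, 1.9000)
τ = (-0.0200, 0.0600, 0.0700)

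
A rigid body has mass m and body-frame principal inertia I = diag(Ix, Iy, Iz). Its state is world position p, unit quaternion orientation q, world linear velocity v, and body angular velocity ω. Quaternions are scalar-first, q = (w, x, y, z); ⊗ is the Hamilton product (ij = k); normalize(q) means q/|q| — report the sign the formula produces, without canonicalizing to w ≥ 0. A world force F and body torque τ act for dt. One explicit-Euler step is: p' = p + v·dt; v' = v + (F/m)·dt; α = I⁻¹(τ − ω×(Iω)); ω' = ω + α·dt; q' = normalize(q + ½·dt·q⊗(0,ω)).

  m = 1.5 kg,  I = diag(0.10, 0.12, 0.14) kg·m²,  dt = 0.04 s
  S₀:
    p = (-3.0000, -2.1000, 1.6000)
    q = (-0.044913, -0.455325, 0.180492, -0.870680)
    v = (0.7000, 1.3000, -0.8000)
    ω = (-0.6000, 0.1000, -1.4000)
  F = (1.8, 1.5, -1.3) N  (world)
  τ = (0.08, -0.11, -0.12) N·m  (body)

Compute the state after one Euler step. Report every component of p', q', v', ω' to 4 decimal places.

(τ − ω×Iω)/I = (0.8280, -0.6367, -0.8486)
ω' = ω + α·dt = (-0.5669, 0.0745, -1.4339)
Hamilton product q⊗(0,ω) = (-1.5101962, -0.1386730, -0.1195383, 0.1256409)
updated quaternion q' = (-0.0751, -0.4579, 0.1780, -0.8678)
a = F/m = (1.2000, 1.0000, -0.8667)
new position p' = (-2.9720, -2.0480, 1.5680)
v + (F/m)dt = (0.7480, 1.3400, -0.8347)

p' = (-2.9720, -2.0480, 1.5680)
q' = (-0.0751, -0.4579, 0.1780, -0.8678)
v' = (0.7480, 1.3400, -0.8347)
ω' = (-0.5669, 0.0745, -1.4339)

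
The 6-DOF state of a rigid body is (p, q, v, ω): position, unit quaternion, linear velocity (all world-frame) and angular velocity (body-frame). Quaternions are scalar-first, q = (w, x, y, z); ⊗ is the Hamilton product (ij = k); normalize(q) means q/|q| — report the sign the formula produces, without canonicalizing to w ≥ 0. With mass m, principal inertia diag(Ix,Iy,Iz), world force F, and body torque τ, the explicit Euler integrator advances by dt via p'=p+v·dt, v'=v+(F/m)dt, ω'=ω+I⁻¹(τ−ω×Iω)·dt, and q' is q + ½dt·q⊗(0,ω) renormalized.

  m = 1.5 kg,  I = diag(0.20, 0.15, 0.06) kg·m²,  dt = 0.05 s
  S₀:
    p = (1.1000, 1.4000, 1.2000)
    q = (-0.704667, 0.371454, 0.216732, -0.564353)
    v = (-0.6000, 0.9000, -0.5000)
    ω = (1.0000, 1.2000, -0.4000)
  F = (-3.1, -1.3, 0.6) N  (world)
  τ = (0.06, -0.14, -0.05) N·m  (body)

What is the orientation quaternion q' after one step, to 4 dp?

2q̇ = q⊗(0,ω) = (-0.8572736, -0.1141362, -1.2613718, 0.5108796)
updated quaternion q' = (-0.7255, 0.3683, 0.1850, -0.5511)

q' = (-0.7255, 0.3683, 0.1850, -0.5511)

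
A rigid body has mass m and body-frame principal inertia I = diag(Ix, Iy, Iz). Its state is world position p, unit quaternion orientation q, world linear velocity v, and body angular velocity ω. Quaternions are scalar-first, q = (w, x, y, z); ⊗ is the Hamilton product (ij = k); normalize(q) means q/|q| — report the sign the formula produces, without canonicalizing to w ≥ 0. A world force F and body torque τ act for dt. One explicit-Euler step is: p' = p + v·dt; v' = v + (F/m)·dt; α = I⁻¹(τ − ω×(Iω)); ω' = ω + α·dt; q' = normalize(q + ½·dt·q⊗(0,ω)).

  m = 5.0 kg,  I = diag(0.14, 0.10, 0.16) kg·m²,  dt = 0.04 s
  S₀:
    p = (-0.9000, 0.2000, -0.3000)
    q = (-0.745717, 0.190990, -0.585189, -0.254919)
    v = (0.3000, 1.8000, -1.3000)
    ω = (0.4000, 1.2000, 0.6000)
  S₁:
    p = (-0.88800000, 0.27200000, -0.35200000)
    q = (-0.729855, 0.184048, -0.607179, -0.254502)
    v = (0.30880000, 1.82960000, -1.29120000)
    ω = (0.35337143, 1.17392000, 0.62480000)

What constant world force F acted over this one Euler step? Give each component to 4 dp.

F = (1.1000, 3.7000, 1.1000)

velocity change Δv = (0.00880000, 0.02960000, 0.00880000)
m·(v₁−v₀)/dt = (1.1000, 3.7000, 1.1000)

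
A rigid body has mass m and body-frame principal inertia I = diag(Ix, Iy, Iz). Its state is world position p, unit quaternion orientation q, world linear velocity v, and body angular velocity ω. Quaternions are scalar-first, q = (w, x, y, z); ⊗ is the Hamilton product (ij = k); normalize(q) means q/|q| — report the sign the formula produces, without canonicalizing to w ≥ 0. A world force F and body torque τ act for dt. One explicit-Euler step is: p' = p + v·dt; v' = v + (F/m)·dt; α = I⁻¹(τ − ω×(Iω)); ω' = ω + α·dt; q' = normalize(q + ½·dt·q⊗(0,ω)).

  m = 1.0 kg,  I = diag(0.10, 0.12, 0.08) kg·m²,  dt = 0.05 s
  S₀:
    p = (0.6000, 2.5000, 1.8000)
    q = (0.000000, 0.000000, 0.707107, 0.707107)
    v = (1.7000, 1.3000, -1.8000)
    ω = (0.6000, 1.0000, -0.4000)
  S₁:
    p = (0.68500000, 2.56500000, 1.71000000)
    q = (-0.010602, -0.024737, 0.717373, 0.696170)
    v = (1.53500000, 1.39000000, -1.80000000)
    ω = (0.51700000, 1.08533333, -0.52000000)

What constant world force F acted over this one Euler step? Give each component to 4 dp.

v₁ − v₀ = (-0.16500000, 0.09000000, 0.00000000)
applied force F = (-3.3000, 1.8000, 0.0000)

F = (-3.3000, 1.8000, 0.0000)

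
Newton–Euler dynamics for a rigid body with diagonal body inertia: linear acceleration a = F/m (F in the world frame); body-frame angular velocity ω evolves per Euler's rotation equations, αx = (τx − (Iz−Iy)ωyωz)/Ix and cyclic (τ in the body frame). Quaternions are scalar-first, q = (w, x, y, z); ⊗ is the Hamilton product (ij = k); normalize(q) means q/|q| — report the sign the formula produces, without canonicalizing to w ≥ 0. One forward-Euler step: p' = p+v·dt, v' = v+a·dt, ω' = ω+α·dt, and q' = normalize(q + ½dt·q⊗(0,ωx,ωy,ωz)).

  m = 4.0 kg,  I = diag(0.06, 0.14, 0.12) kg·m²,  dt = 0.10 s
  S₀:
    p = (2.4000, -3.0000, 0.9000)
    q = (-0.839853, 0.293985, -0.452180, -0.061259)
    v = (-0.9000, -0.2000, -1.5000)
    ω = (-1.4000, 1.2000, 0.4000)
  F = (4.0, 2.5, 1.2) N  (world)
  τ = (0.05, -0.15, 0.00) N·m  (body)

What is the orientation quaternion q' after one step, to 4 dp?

q' = (-0.7874, 0.3459, -0.5019, -0.0917)

Hamilton product q⊗(0,ω) = (0.9786986, 1.0684330, -1.0396550, -0.6162112)
q + ½dt·q⊗(0,ω), renormalized = (-0.7874, 0.3459, -0.5019, -0.0917)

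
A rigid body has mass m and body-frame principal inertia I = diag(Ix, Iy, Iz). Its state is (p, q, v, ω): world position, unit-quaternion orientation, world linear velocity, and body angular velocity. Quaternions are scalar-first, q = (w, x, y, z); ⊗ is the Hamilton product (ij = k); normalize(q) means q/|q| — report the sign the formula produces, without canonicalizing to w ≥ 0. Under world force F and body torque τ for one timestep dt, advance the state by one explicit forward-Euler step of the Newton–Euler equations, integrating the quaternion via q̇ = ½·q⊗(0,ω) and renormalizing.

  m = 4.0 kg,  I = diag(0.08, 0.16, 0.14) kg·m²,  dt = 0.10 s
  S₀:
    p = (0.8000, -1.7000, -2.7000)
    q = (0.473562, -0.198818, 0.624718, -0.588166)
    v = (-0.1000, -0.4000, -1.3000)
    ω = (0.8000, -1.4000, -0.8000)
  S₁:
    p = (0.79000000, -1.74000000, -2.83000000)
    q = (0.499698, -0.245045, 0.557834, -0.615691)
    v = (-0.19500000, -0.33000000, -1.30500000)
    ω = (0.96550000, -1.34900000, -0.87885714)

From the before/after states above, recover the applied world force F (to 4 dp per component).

F = (-3.8000, 2.8000, -0.2000)

v₁ − v₀ = (-0.09500000, 0.07000000, -0.00500000)
F = m·Δv/dt = (-3.8000, 2.8000, -0.2000)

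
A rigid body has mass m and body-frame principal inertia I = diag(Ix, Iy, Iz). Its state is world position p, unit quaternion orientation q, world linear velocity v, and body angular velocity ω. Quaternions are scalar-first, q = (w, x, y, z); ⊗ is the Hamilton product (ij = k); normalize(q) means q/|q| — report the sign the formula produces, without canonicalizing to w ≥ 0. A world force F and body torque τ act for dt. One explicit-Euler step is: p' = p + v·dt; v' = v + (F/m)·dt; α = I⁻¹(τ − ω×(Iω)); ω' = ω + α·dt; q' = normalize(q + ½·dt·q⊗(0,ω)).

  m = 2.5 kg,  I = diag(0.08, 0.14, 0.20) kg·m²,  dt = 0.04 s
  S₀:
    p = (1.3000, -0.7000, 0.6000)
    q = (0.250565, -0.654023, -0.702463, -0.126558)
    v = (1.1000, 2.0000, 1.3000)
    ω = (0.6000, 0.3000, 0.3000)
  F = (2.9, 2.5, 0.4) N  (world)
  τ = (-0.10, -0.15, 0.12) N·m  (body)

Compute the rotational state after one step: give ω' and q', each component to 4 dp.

ω×(Iω) gyroscopic = (0.0054, -0.0216, 0.0108)
angular accel α = (-1.3175, -0.9171, 0.5460)
new body rate ω' = (0.5473, 0.2633, 0.3218)
q⊗(0,ω) = (0.6411201, -0.0224325, 0.1954416, 0.3004404)
q + ½dt·q⊗(0,ω), renormalized = (0.2634, -0.6544, -0.6985, -0.1205)

ω' = (0.5473, 0.2633, 0.3218)
q' = (0.2634, -0.6544, -0.6985, -0.1205)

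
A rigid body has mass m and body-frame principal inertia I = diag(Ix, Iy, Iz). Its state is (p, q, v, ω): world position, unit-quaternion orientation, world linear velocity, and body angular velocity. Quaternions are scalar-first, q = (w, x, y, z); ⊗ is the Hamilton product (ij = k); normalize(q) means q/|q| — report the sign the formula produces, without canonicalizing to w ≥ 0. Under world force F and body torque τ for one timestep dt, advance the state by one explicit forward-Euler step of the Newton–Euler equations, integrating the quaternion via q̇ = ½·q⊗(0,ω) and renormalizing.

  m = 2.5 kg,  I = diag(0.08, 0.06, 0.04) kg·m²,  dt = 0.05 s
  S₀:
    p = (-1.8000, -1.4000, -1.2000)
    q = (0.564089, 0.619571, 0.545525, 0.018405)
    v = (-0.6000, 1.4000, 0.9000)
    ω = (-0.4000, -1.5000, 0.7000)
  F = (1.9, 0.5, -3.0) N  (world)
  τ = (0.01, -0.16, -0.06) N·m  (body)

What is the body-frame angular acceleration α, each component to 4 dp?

α = (-0.1375, -2.4800, -1.2000)

precession coupling ω×(Iω) = (0.0210, -0.0112, -0.0120)
(τ − ω×Iω)/I = (-0.1375, -2.4800, -1.2000)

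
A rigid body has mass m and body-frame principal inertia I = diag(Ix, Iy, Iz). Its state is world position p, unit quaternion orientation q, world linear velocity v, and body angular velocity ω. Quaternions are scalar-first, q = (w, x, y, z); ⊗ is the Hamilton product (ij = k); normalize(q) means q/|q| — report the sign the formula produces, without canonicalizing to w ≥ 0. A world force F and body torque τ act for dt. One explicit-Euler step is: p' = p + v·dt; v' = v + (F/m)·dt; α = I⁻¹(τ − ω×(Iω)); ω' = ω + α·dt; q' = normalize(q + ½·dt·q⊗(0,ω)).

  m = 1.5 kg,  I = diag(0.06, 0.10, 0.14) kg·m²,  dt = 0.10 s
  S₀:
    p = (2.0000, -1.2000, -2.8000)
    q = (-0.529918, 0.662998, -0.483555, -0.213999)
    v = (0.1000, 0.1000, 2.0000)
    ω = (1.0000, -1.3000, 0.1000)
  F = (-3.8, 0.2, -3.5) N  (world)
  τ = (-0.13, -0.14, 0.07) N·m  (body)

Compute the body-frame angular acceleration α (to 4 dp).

gyro term ω×Iω = (-0.0052, -0.0080, -0.0520)
(τ − ω×Iω)/I = (-2.0800, -1.3200, 0.8714)

α = (-2.0800, -1.3200, 0.8714)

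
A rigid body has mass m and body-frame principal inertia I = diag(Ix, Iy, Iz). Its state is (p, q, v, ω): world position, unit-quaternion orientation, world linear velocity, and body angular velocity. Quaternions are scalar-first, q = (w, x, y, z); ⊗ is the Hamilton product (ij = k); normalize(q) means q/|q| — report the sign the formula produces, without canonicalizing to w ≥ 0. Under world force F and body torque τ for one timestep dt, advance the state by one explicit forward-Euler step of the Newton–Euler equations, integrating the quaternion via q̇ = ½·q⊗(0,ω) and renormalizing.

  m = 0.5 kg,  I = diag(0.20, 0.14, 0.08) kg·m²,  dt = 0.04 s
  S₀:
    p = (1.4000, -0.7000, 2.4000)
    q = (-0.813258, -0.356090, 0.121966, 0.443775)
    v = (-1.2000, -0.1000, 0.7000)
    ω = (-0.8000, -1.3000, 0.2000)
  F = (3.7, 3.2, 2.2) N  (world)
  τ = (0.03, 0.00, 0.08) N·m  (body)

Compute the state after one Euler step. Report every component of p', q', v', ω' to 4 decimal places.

p' = (1.3520, -0.7040, 2.4280)
q' = (-0.8172, -0.3309, 0.1374, 0.4515)
v' = (-0.9040, 0.1560, 0.8760)
ω' = (-0.7971, -1.2945, 0.2712)

linear accel F/m = (7.4000, 6.4000, 4.4000)
p + v·dt = (1.3520, -0.7040, 2.4280)
new velocity v' = (-0.9040, 0.1560, 0.8760)
gyro term ω×Iω = (0.0156, -0.0192, -0.0624)
(τ − ω×Iω)/I = (0.0720, 0.1371, 1.7800)
new body rate ω' = (-0.7971, -1.2945, 0.2712)
Hamilton product q⊗(0,ω) = (-0.2150712, 1.2519071, 0.7734334, 0.3978382)
q' = normalize(q + ½dt·q⊗(0,ω)) = (-0.8172, -0.3309, 0.1374, 0.4515)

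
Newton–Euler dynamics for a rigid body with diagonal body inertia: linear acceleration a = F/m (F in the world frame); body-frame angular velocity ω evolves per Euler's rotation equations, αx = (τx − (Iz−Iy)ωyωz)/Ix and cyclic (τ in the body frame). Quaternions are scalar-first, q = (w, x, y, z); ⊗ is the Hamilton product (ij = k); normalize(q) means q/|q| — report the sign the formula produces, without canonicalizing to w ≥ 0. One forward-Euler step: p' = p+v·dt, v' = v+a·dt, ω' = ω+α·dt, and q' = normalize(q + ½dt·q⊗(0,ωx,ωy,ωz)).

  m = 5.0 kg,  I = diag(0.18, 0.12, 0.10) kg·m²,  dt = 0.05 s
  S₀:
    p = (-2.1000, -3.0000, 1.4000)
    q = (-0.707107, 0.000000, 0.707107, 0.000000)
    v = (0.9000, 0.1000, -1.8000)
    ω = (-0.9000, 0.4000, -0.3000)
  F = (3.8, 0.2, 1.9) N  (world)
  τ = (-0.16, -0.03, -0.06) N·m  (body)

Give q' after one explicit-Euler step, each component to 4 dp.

Hamilton product q⊗(0,ω) = (-0.2828428, 0.4242642, -0.2828428, 0.8485284)
q' = normalize(q + ½dt·q⊗(0,ω)) = (-0.7139, 0.0106, 0.6998, 0.0212)

q' = (-0.7139, 0.0106, 0.6998, 0.0212)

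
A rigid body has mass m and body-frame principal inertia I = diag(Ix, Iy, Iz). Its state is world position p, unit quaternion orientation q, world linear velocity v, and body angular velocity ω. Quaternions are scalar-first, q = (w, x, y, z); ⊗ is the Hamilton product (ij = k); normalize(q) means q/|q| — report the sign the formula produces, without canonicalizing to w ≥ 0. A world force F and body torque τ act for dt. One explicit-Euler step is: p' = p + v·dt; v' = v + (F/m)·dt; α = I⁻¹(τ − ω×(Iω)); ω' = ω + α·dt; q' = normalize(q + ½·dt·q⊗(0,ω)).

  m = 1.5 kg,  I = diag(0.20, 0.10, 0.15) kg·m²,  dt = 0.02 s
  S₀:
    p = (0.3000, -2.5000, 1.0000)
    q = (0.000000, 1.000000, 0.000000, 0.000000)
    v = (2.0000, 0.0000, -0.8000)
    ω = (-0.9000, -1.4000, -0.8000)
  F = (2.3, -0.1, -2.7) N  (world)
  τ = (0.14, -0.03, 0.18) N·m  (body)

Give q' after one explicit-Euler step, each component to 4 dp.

q' = (0.0090, 0.9998, 0.0080, -0.0140)

2q̇ = q⊗(0,ω) = (0.9000000, 0.0000000, 0.8000000, -1.4000000)
updated quaternion q' = (0.0090, 0.9998, 0.0080, -0.0140)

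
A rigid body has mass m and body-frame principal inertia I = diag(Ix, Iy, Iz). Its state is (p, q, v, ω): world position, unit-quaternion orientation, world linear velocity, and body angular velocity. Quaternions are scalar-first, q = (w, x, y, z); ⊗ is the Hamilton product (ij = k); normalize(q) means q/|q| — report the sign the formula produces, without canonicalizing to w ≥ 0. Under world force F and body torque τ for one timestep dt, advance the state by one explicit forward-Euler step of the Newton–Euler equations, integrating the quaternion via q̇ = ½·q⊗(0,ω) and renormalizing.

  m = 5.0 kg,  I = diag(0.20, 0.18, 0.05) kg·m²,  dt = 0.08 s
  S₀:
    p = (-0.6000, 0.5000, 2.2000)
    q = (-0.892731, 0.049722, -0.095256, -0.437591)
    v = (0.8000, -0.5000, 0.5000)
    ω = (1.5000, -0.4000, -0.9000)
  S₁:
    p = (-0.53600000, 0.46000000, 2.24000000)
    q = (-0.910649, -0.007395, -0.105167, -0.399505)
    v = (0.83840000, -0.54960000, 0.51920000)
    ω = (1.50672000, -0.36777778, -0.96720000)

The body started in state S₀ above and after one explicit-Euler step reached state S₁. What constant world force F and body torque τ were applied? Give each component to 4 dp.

F = (2.4000, -3.1000, 1.2000)
τ = (-0.0300, -0.1300, -0.0300)

rate change Δω = (0.00672000, 0.03222222, -0.06720000)
precession coupling = (-0.0468, -0.2025, 0.0120)
applied torque τ = (-0.0300, -0.1300, -0.0300)
velocity change Δv = (0.03840000, -0.04960000, 0.01920000)
F = m·Δv/dt = (2.4000, -3.1000, 1.2000)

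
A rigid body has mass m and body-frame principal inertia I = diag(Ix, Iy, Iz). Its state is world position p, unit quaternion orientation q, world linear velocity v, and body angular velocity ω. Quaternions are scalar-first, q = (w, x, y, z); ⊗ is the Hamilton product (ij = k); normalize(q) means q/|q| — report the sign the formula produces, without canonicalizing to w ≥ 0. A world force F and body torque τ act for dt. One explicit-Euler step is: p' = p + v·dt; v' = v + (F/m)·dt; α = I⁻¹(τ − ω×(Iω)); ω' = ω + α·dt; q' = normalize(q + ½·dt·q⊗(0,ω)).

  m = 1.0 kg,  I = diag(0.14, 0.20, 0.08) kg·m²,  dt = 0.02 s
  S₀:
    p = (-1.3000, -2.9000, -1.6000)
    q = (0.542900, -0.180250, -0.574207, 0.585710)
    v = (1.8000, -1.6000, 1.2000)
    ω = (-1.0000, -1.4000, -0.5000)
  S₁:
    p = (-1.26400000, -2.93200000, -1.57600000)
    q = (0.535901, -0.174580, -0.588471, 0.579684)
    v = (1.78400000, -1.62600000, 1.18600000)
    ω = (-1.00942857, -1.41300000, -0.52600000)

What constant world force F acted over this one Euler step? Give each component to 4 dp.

v₁ − v₀ = (-0.01600000, -0.02600000, -0.01400000)
m·(v₁−v₀)/dt = (-0.8000, -1.3000, -0.7000)

F = (-0.8000, -1.3000, -0.7000)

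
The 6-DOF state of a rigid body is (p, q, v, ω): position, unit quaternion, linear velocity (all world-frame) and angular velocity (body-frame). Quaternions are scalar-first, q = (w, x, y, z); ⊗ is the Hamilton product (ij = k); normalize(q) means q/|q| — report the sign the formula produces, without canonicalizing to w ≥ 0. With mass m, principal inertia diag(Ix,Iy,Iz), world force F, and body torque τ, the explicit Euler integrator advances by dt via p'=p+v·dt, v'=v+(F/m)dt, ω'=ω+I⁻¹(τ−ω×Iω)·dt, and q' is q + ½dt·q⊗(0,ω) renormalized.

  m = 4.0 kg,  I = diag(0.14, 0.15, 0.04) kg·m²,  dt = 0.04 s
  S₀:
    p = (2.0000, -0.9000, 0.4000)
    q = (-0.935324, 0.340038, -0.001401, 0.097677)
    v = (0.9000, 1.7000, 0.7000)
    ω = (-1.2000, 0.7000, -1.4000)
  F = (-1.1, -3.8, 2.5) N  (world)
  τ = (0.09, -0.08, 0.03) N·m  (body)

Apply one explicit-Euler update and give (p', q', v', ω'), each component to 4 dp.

p' = (2.0360, -0.8320, 0.4280)
q' = (-0.9237, 0.3609, -0.0073, 0.1285)
v' = (0.8890, 1.6620, 0.7250)
ω' = (-1.2051, 0.6339, -1.3616)

angular accel α = (-0.1271, -1.6533, 0.9600)
ω' = ω + α·dt = (-1.2051, 0.6339, -1.3616)
Hamilton product q⊗(0,ω) = (0.5457741, 1.0559763, -0.2958860, 1.5457990)
updated quaternion q' = (-0.9237, 0.3609, -0.0073, 0.1285)
linear accel F/m = (-0.2750, -0.9500, 0.6250)
new position p' = (2.0360, -0.8320, 0.4280)
v + (F/m)dt = (0.8890, 1.6620, 0.7250)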